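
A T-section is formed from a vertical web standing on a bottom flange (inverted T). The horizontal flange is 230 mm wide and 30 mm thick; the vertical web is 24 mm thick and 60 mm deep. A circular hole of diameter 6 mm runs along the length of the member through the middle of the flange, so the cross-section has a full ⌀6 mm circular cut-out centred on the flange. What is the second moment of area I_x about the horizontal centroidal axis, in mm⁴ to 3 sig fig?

I_x ≈ 3.36 × 10⁶ mm⁴

Treat the section as a set of non-overlapping primitives; coordinates are from the bounding-box lower-left.
Flange: 230 × 30, A = 6 900 mm², y = 15 mm, Ī = 517 500 mm⁴.
Web: 24 × 60, A = 1 440 mm², y = 60 mm, Ī = 432 000 mm⁴.
Hole (subtracted): ⌀6, A = 28.274 mm², y = 15 mm, Ī = 63.617 mm⁴.
Centroid: ȳ = ΣA·y / ΣA = 22.796 mm.
Transfer each piece to the horizontal centroidal axis using Ī + A·d² with d = y − 22.796:
  flange: d = -7.7962 mm → contributes +936 889 mm⁴
  web: d = 37.204 mm → contributes +2 425 135 mm⁴
  hole: d = -7.7962 mm → contributes −1782.2 mm⁴
Total I = 3 360 242 mm⁴.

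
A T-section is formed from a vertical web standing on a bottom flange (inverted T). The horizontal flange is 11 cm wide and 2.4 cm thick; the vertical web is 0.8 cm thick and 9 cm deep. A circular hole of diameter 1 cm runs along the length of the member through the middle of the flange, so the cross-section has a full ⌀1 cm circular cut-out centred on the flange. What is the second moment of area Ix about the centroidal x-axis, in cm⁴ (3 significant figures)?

Split into non-overlapping primitives; take the origin at the lower-left of the bounding box.
Flange: 11 × 2.4, A = 26.4 cm², y = 1.2 cm, Ī = 12.672 cm⁴.
Web: 0.8 × 9, A = 7.2 cm², y = 6.9 cm, Ī = 48.6 cm⁴.
Hole (subtracted): ⌀1, A = 0.7854 cm², y = 1.2 cm, Ī = 0.049087 cm⁴.
Centroid: ȳ = ΣA·y / ΣA = 2.4507 cm.
Transfer each piece to the centroidal x-axis using Ī + A·d² with d = y − 2.4507:
  flange: d = -1.2507 cm → contributes +53.966 cm⁴
  web: d = 4.4493 cm → contributes +191.14 cm⁴
  hole: d = -1.2507 cm → contributes −1.2776 cm⁴
Total I = 243.82 cm⁴.

Ix ≈ 244 cm⁴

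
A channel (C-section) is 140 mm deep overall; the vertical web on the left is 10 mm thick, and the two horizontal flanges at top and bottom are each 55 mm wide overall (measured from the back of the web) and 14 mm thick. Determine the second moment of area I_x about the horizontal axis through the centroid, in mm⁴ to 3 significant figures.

Decompose the section into non-overlapping parts with the origin at the bottom-left of its bounding rectangle.
Web: 10 × 140, A = 1 400 mm², y = 70 mm, Ī = 2 286 667 mm⁴.
Top flange (beyond web): 45 × 14, A = 630 mm², y = 133 mm, Ī = 10 290 mm⁴.
Bottom flange (beyond web): 45 × 14, A = 630 mm², y = 7 mm, Ī = 10 290 mm⁴.
By symmetry the centroid is at mid-height, ȳ = 70 mm.
Transfer each piece to the horizontal axis through the centroid using Ī + A·d² with d = y − 70:
  web: d = 0 mm → contributes +2 286 667 mm⁴
  top flange (beyond web): d = 63 mm → contributes +2 510 760 mm⁴
  bottom flange (beyond web): d = -63 mm → contributes +2 510 760 mm⁴
Total I = 7 308 187 mm⁴.

I_x ≈ 7.31 × 10⁶ mm⁴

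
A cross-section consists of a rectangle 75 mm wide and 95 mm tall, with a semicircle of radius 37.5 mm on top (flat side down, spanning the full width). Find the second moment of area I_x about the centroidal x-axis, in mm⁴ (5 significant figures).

Break the section into simple shapes (no overlaps), measuring from the bottom-left corner of the bounding box.
Rectangular body: 75 × 95, A = 7 125 mm², y = 47.5 mm, Ī = 5 358 594 mm⁴.
Semicircular cap: semicircle r = 37.5, A = 2208.932 mm², y = 110.9155 mm, Ī = 217048.7 mm⁴.
Centroid: ȳ = ΣA·y / ΣA = 62.50767 mm.
Transfer each piece to the centroidal x-axis using Ī + A·d² with d = y − 62.50767:
  rectangular body: d = -15.00767 mm → contributes +6 963 358 mm⁴
  semicircular cap: d = 48.40783 mm → contributes +5 393 279 mm⁴
Total I = 12 356 637 mm⁴.

I_x ≈ 1.2357 × 10⁷ mm⁴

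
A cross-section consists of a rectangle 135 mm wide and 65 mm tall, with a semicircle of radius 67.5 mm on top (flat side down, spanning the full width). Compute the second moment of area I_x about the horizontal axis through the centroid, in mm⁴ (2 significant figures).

I_x ≈ 2.0 × 10⁷ mm⁴

Treat the section as a set of non-overlapping primitives; coordinates are from the bounding-box lower-left.
Rectangular body: 135 × 65, A = 8 775 mm², y = 32.5 mm, Ī = 3 089 531 mm⁴.
Semicircular cap: semicircle r = 67.5, A = 7 157 mm², y = 93.65 mm, Ī = 2 278 490 mm⁴.
Centroid: ȳ = ΣA·y / ΣA = 59.97 mm.
Transfer each piece to the horizontal axis through the centroid using Ī + A·d² with d = y − 59.97:
  rectangular body: d = -27.47 mm → contributes +9 710 592 mm⁴
  semicircular cap: d = 33.68 mm → contributes +10 396 457 mm⁴
Total I = 20 107 048 mm⁴.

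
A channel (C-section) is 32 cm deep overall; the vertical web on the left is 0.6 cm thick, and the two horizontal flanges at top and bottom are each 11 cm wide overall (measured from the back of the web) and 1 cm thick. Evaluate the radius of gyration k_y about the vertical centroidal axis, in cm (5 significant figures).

k_y ≈ 3.5002 cm

Treat the section as a set of non-overlapping primitives; coordinates are from the bounding-box lower-left.
Web: 0.6 × 32, A = 19.2 cm², x = 0.3 cm, Ī = 0.576 cm⁴.
Top flange (beyond web): 10.4 × 1, A = 10.4 cm², x = 5.8 cm, Ī = 93.73867 cm⁴.
Bottom flange (beyond web): 10.4 × 1, A = 10.4 cm², x = 5.8 cm, Ī = 93.73867 cm⁴.
Centroid: x̄ = ΣA·x / ΣA = 3.16 cm.
Transfer each piece to the vertical centroidal axis using Ī + A·d² with d = x − 3.16:
  web: d = -2.86 cm → contributes +157.6243 cm⁴
  top flange (beyond web): d = 2.64 cm → contributes +166.2225 cm⁴
  bottom flange (beyond web): d = 2.64 cm → contributes +166.2225 cm⁴
Total I = 490.0693 cm⁴.
Radius of gyration: k = √(I/A) = √(490.0693 / 40) = 3.500248 cm.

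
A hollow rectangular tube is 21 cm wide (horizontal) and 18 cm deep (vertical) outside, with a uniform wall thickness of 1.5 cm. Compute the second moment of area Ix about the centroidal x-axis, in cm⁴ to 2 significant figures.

Break the section into simple shapes (no overlaps), measuring from the bottom-left corner of the bounding box.
Outer rectangle: 21 × 18, A = 378 cm², y = 9 cm, Ī = 10 206 cm⁴.
Inner void (subtracted): 18 × 15, A = 270 cm², y = 9 cm, Ī = 5 063 cm⁴.
By symmetry the centroid is at mid-height, ȳ = 9 cm.
All pieces are centred on the centroidal x-axis, so I = ΣĪ (holes subtracted) = 5 144 cm⁴.

Ix ≈ 5100 cm⁴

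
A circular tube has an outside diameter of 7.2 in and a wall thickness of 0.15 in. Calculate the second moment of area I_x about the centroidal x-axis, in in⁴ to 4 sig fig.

Split into non-overlapping primitives; take the origin at the lower-left of the bounding box.
Outer circle: ⌀7.2, A = 40.715 in², y = 3.6 in, Ī = 131.917 in⁴.
Bore (subtracted): ⌀6.9, A = 37.3928 in², y = 3.6 in, Ī = 111.267 in⁴.
By symmetry the centroid is at mid-height, ȳ = 3.6 in.
All pieces are centred on the centroidal x-axis, so I = ΣĪ (holes subtracted) = 20.6498 in⁴.

I_x ≈ 20.65 in⁴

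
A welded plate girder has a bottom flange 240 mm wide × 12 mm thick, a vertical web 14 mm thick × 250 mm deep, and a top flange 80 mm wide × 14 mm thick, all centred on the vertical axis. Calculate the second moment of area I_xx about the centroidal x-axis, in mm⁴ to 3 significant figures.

I_xx ≈ 8.02 × 10⁷ mm⁴

Treat the section as a set of non-overlapping primitives; coordinates are from the bounding-box lower-left.
Bottom plate: 240 × 12, A = 2 880 mm², y = 6 mm, Ī = 34 560 mm⁴.
Web plate: 14 × 250, A = 3 500 mm², y = 137 mm, Ī = 18 229 167 mm⁴.
Top plate: 80 × 14, A = 1 120 mm², y = 269 mm, Ī = 18 293 mm⁴.
Centroid: ȳ = ΣA·y / ΣA = 106.41 mm.
Transfer each piece to the centroidal x-axis using Ī + A·d² with d = y − 106.41:
  bottom plate: d = -100.41 mm → contributes +29 070 047 mm⁴
  web plate: d = 30.592 mm → contributes +21 504 713 mm⁴
  top plate: d = 162.59 mm → contributes +29 626 791 mm⁴
Total I = 80 201 552 mm⁴.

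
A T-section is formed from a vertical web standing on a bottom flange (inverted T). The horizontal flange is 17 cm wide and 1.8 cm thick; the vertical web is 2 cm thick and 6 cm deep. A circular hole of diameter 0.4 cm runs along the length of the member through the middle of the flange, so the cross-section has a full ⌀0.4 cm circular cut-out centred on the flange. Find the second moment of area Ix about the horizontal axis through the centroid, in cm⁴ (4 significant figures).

Split into non-overlapping primitives; take the origin at the lower-left of the bounding box.
Flange: 17 × 1.8, A = 30.6 cm², y = 0.9 cm, Ī = 8.262 cm⁴.
Web: 2 × 6, A = 12 cm², y = 4.8 cm, Ī = 36 cm⁴.
Hole (subtracted): ⌀0.4, A = 0.125664 cm², y = 0.9 cm, Ī = 0.00125664 cm⁴.
Centroid: ȳ = ΣA·y / ΣA = 2.00184 cm.
Transfer each piece to the horizontal axis through the centroid using Ī + A·d² with d = y − 2.00184:
  flange: d = -1.10184 cm → contributes +45.4121 cm⁴
  web: d = 2.79816 cm → contributes +129.956 cm⁴
  hole: d = -1.10184 cm → contributes −0.153819 cm⁴
Total I = 175.215 cm⁴.

Ix ≈ 175.2 cm⁴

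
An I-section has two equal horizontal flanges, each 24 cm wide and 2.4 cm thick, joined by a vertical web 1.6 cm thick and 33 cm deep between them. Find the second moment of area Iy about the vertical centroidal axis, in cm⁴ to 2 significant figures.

Iy ≈ 5500 cm⁴

Split into non-overlapping primitives; take the origin at the lower-left of the bounding box.
Bottom flange: 24 × 2.4, A = 57.6 cm², x = 12 cm, Ī = 2 765 cm⁴.
Web: 1.6 × 33, A = 52.8 cm², x = 12 cm, Ī = 11.26 cm⁴.
Top flange: 24 × 2.4, A = 57.6 cm², x = 12 cm, Ī = 2 765 cm⁴.
By symmetry the centroid is at mid-width, x̄ = 12 cm.
All pieces are centred on the vertical centroidal axis, so I = ΣĪ = 5 541 cm⁴.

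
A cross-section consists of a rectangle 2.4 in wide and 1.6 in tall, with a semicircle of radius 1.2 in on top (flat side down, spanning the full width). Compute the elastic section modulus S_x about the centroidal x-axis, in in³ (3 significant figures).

S_x ≈ 2.30 in³

Treat the section as a set of non-overlapping primitives; coordinates are from the bounding-box lower-left.
Rectangular body: 2.4 × 1.6, A = 3.84 in², y = 0.8 in, Ī = 0.8192 in⁴.
Semicircular cap: semicircle r = 1.2, A = 2.2619 in², y = 2.1093 in, Ī = 0.22759 in⁴.
Centroid: ȳ = ΣA·y / ΣA = 1.2853 in.
Transfer each piece to the centroidal x-axis using Ī + A·d² with d = y − 1.2853:
  rectangular body: d = -0.48535 in → contributes +1.7238 in⁴
  semicircular cap: d = 0.82395 in → contributes +1.7632 in⁴
Total I = 3.487 in⁴.
Extreme fibre distance c = 1.5147 in; S = I/c = 2.3022 in³.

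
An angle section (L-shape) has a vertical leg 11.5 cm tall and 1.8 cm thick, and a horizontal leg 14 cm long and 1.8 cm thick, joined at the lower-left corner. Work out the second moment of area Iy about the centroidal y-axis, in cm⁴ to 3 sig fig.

Decompose the section into non-overlapping parts with the origin at the bottom-left of its bounding rectangle.
Vertical leg: 1.8 × 11.5, A = 20.7 cm², x = 0.9 cm, Ī = 5.589 cm⁴.
Horizontal leg (remainder): 12.2 × 1.8, A = 21.96 cm², x = 7.9 cm, Ī = 272.38 cm⁴.
Centroid: x̄ = ΣA·x / ΣA = 4.5034 cm.
Transfer each piece to the centroidal y-axis using Ī + A·d² with d = x − 4.5034:
  vertical leg: d = -3.6034 cm → contributes +274.36 cm⁴
  horizontal leg (remainder): d = 3.3966 cm → contributes +525.73 cm⁴
Total I = 800.1 cm⁴.

Iy ≈ 800 cm⁴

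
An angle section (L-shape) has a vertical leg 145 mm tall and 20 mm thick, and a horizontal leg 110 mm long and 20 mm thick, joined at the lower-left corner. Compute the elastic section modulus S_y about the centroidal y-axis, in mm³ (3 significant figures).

Decompose the section into non-overlapping parts with the origin at the bottom-left of its bounding rectangle.
Vertical leg: 20 × 145, A = 2 900 mm², x = 10 mm, Ī = 96 667 mm⁴.
Horizontal leg (remainder): 90 × 20, A = 1 800 mm², x = 65 mm, Ī = 1 215 000 mm⁴.
Centroid: x̄ = ΣA·x / ΣA = 31.064 mm.
Transfer each piece to the centroidal y-axis using Ī + A·d² with d = x − 31.064:
  vertical leg: d = -21.064 mm → contributes +1 383 353 mm⁴
  horizontal leg (remainder): d = 33.936 mm → contributes +3 287 995 mm⁴
Total I = 4 671 348 mm⁴.
Extreme fibre distance c = 78.936 mm; S = I/c = 59 179 mm³.

S_y ≈ 5.92 × 10⁴ mm³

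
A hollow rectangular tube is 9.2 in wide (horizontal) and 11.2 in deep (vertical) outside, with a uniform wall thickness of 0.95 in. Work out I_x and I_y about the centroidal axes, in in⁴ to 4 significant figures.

Treat the section as a set of non-overlapping primitives; coordinates are from the bounding-box lower-left.
Outer rectangle: 9.2 × 11.2, A = 103.04 in², y = 5.6 in, Ī = 1077.11 in⁴.
Inner void (subtracted): 7.3 × 9.3, A = 67.89 in², y = 5.6 in, Ī = 489.317 in⁴.
By symmetry the centroid is at mid-height, ȳ = 5.6 in.
All pieces are centred on the centroidal x-axis, so I = ΣĪ (holes subtracted) = 587.794 in⁴.
Repeating about the centroidal y-axis gives I_y = 425.287 in⁴.

I_x ≈ 587.8 in⁴, I_y ≈ 425.3 in⁴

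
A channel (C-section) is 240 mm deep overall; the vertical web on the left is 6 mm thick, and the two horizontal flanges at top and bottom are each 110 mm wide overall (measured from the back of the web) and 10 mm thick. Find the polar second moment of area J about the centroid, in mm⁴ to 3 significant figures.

J ≈ 3.89 × 10⁷ mm⁴

Split into non-overlapping primitives; take the origin at the lower-left of the bounding box.
Web: 6 × 240, A = 1 440 mm², y = 120 mm, Ī = 6 912 000 mm⁴.
Top flange (beyond web): 104 × 10, A = 1 040 mm², y = 235 mm, Ī = 8666.7 mm⁴.
Bottom flange (beyond web): 104 × 10, A = 1 040 mm², y = 5 mm, Ī = 8666.7 mm⁴.
By symmetry the centroid is at mid-height, ȳ = 120 mm.
Transfer each piece to the centroidal x-axis using Ī + A·d² with d = y − 120:
  web: d = 0 mm → contributes +6 912 000 mm⁴
  top flange (beyond web): d = 115 mm → contributes +13 762 667 mm⁴
  bottom flange (beyond web): d = -115 mm → contributes +13 762 667 mm⁴
Total I = 34 437 333 mm⁴.
For the y-axis: x̄ = 35.5 mm.
Repeating about the centroidal y-axis gives I_y = 4 453 093 mm⁴.
Polar second moment: J = I_x + I_y = 38 890 427 mm⁴.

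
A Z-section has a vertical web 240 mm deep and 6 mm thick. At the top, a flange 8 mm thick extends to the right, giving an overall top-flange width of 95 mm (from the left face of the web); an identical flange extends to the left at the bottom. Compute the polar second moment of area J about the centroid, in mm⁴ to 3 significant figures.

J ≈ 3.02 × 10⁷ mm⁴

Split into non-overlapping primitives; take the origin at the lower-left of the bounding box.
Web: 6 × 240, A = 1 440 mm², y = 120 mm, Ī = 6 912 000 mm⁴.
Top flange (beyond web): 89 × 8, A = 712 mm², y = 236 mm, Ī = 3797.3 mm⁴.
Bottom flange (beyond web): 89 × 8, A = 712 mm², y = 4 mm, Ī = 3797.3 mm⁴.
Centroid: ȳ = ΣA·y / ΣA = 120 mm.
Transfer each piece to the centroidal x-axis using Ī + A·d² with d = y − 120:
  web: d = 0 mm → contributes +6 912 000 mm⁴
  top flange (beyond web): d = 116 mm → contributes +9 584 469 mm⁴
  bottom flange (beyond web): d = -116 mm → contributes +9 584 469 mm⁴
Total I = 26 080 939 mm⁴.
For the y-axis: x̄ = 92 mm.
Repeating about the centroidal y-axis gives I_y = 4 157 179 mm⁴.
Polar second moment: J = I_x + I_y = 30 238 117 mm⁴.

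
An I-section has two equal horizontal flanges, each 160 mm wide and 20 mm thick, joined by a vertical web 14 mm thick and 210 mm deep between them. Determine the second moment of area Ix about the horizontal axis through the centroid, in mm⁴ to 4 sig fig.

Split into non-overlapping primitives; take the origin at the lower-left of the bounding box.
Bottom flange: 160 × 20, A = 3 200 mm², y = 10 mm, Ī = 106 667 mm⁴.
Web: 14 × 210, A = 2 940 mm², y = 125 mm, Ī = 10 804 500 mm⁴.
Top flange: 160 × 20, A = 3 200 mm², y = 240 mm, Ī = 106 667 mm⁴.
By symmetry the centroid is at mid-height, ȳ = 125 mm.
Transfer each piece to the horizontal axis through the centroid using Ī + A·d² with d = y − 125:
  bottom flange: d = -115 mm → contributes +42 426 667 mm⁴
  web: d = 0 mm → contributes +10 804 500 mm⁴
  top flange: d = 115 mm → contributes +42 426 667 mm⁴
Total I = 95 657 833 mm⁴.

Ix ≈ 9.566 × 10⁷ mm⁴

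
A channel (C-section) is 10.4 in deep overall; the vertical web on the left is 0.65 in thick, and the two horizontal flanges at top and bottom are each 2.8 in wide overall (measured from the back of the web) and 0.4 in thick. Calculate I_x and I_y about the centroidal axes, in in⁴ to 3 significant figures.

Treat the section as a set of non-overlapping primitives; coordinates are from the bounding-box lower-left.
Web: 0.65 × 10.4, A = 6.76 in², y = 5.2 in, Ī = 60.93 in⁴.
Top flange (beyond web): 2.15 × 0.4, A = 0.86 in², y = 10.2 in, Ī = 0.011467 in⁴.
Bottom flange (beyond web): 2.15 × 0.4, A = 0.86 in², y = 0.2 in, Ī = 0.011467 in⁴.
By symmetry the centroid is at mid-height, ȳ = 5.2 in.
Transfer each piece to the centroidal x-axis using Ī + A·d² with d = y − 5.2:
  web: d = 0 in → contributes +60.93 in⁴
  top flange (beyond web): d = 5 in → contributes +21.511 in⁴
  bottom flange (beyond web): d = -5 in → contributes +21.511 in⁴
Total I = 103.95 in⁴.
For the y-axis: x̄ = 0.60896 in.
Repeating about the centroidal y-axis gives I_y = 3.588 in⁴.

I_x ≈ 104 in⁴, I_y ≈ 3.59 in⁴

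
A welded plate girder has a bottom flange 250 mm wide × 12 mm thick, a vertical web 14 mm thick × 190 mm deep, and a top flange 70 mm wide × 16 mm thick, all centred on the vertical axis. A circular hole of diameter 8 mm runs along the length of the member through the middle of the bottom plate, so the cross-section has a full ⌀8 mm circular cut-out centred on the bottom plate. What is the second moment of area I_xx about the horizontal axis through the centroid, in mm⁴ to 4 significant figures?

I_xx ≈ 4.508 × 10⁷ mm⁴

Split into non-overlapping primitives; take the origin at the lower-left of the bounding box.
Bottom plate: 250 × 12, A = 3 000 mm², y = 6 mm, Ī = 36 000 mm⁴.
Web plate: 14 × 190, A = 2 660 mm², y = 107 mm, Ī = 8 002 167 mm⁴.
Top plate: 70 × 16, A = 1 120 mm², y = 210 mm, Ī = 23893.3 mm⁴.
Hole (subtracted): ⌀8, A = 50.2655 mm², y = 6 mm, Ī = 201.062 mm⁴.
Centroid: ȳ = ΣA·y / ΣA = 79.8722 mm.
Transfer each piece to the horizontal axis through the centroid using Ī + A·d² with d = y − 79.8722:
  bottom plate: d = -73.8722 mm → contributes +16 407 286 mm⁴
  web plate: d = 27.1278 mm → contributes +9 959 714 mm⁴
  top plate: d = 130.128 mm → contributes +18 989 140 mm⁴
  hole: d = -73.8722 mm → contributes −274 505 mm⁴
Total I = 45 081 635 mm⁴.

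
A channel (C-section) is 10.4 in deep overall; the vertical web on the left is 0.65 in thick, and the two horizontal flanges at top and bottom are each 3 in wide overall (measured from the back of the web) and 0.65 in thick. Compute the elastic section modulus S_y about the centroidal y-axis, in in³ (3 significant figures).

Decompose the section into non-overlapping parts with the origin at the bottom-left of its bounding rectangle.
Web: 0.65 × 10.4, A = 6.76 in², x = 0.325 in, Ī = 0.23801 in⁴.
Top flange (beyond web): 2.35 × 0.65, A = 1.5275 in², x = 1.825 in, Ī = 0.70297 in⁴.
Bottom flange (beyond web): 2.35 × 0.65, A = 1.5275 in², x = 1.825 in, Ī = 0.70297 in⁴.
Centroid: x̄ = ΣA·x / ΣA = 0.79189 in.
Transfer each piece to the centroidal y-axis using Ī + A·d² with d = x − 0.79189:
  web: d = -0.46689 in → contributes +1.7116 in⁴
  top flange (beyond web): d = 1.0331 in → contributes +2.3333 in⁴
  bottom flange (beyond web): d = 1.0331 in → contributes +2.3333 in⁴
Total I = 6.3782 in⁴.
Extreme fibre distance c = 2.2081 in; S = I/c = 2.8885 in³.

S_y ≈ 2.89 in³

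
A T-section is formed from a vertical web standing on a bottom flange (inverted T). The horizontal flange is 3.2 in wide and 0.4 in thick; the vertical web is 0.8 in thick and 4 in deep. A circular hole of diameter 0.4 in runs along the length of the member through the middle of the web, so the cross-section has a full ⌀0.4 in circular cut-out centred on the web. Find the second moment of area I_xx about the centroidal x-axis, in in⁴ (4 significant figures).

I_xx ≈ 8.657 in⁴

Break the section into simple shapes (no overlaps), measuring from the bottom-left corner of the bounding box.
Flange: 3.2 × 0.4, A = 1.28 in², y = 0.2 in, Ī = 0.0170667 in⁴.
Web: 0.8 × 4, A = 3.2 in², y = 2.4 in, Ī = 4.26667 in⁴.
Hole (subtracted): ⌀0.4, A = 0.125664 in², y = 2.4 in, Ī = 0.00125664 in⁴.
Centroid: ȳ = ΣA·y / ΣA = 1.75329 in.
Transfer each piece to the centroidal x-axis using Ī + A·d² with d = y − 1.75329:
  flange: d = -1.55329 in → contributes +3.10533 in⁴
  web: d = 0.646712 in → contributes +5.60502 in⁴
  hole: d = 0.646712 in → contributes −0.0538137 in⁴
Total I = 8.65654 in⁴.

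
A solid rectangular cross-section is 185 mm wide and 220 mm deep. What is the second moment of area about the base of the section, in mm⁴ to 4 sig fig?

I_base ≈ 6.566 × 10⁸ mm⁴

The section: 185 × 220, A = 40 700 mm², y = 110 mm, Ī = 164 156 667 mm⁴.
Transfer it to the base of the section using Ī + A·d² with d = y − 0:
  the section: d = 110 mm → contributes +656 626 667 mm⁴
Total I = 656 626 667 mm⁴.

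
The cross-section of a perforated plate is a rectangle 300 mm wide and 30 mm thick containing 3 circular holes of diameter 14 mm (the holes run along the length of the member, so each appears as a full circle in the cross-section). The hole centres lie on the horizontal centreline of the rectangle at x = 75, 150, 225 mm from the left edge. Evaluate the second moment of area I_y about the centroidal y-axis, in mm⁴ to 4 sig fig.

Split into non-overlapping primitives; take the origin at the lower-left of the bounding box.
Plate: 300 × 30, A = 9 000 mm², x = 150 mm, Ī = 67 500 000 mm⁴.
Hole 1 (subtracted): ⌀14, A = 153.938 mm², x = 75 mm, Ī = 1885.74 mm⁴.
Hole 2 (subtracted): ⌀14, A = 153.938 mm², x = 150 mm, Ī = 1885.74 mm⁴.
Hole 3 (subtracted): ⌀14, A = 153.938 mm², x = 225 mm, Ī = 1885.74 mm⁴.
By symmetry the centroid is at mid-width, x̄ = 150 mm.
Transfer each piece to the centroidal y-axis using Ī + A·d² with d = x − 150:
  plate: d = 0 mm → contributes +67 500 000 mm⁴
  hole 1: d = -75 mm → contributes −867 787 mm⁴
  hole 2: d = 0 mm → contributes −1885.74 mm⁴
  hole 3: d = 75 mm → contributes −867 787 mm⁴
Total I = 65 762 540 mm⁴.

I_y ≈ 6.576 × 10⁷ mm⁴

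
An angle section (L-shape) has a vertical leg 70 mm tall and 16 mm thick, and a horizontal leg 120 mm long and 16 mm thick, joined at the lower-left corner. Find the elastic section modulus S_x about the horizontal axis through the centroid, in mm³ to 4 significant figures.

S_x ≈ 1.918 × 10⁴ mm³

Decompose the section into non-overlapping parts with the origin at the bottom-left of its bounding rectangle.
Vertical leg: 16 × 70, A = 1 120 mm², y = 35 mm, Ī = 457 333 mm⁴.
Horizontal leg (remainder): 104 × 16, A = 1 664 mm², y = 8 mm, Ī = 35498.7 mm⁴.
Centroid: ȳ = ΣA·y / ΣA = 18.8621 mm.
Transfer each piece to the horizontal axis through the centroid using Ī + A·d² with d = y − 18.8621:
  vertical leg: d = 16.1379 mm → contributes +749 018 mm⁴
  horizontal leg (remainder): d = -10.8621 mm → contributes +231 825 mm⁴
Total I = 980 843 mm⁴.
Extreme fibre distance c = 51.1379 mm; S = I/c = 19180.3 mm³.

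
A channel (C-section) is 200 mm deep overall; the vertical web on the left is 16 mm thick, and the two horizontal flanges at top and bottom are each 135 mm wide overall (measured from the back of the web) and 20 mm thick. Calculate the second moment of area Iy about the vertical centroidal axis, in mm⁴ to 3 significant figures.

Iy ≈ 1.44 × 10⁷ mm⁴

Split into non-overlapping primitives; take the origin at the lower-left of the bounding box.
Web: 16 × 200, A = 3 200 mm², x = 8 mm, Ī = 68 267 mm⁴.
Top flange (beyond web): 119 × 20, A = 2 380 mm², x = 75.5 mm, Ī = 2 808 598 mm⁴.
Bottom flange (beyond web): 119 × 20, A = 2 380 mm², x = 75.5 mm, Ī = 2 808 598 mm⁴.
Centroid: x̄ = ΣA·x / ΣA = 48.364 mm.
Transfer each piece to the vertical centroidal axis using Ī + A·d² with d = x − 48.364:
  web: d = -40.364 mm → contributes +5 281 958 mm⁴
  top flange (beyond web): d = 27.136 mm → contributes +4 561 100 mm⁴
  bottom flange (beyond web): d = 27.136 mm → contributes +4 561 100 mm⁴
Total I = 14 404 157 mm⁴.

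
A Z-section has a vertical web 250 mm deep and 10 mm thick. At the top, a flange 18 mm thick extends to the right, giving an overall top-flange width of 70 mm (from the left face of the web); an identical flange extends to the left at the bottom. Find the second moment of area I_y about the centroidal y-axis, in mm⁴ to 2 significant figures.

I_y ≈ 3.3 × 10⁶ mm⁴

Decompose the section into non-overlapping parts with the origin at the bottom-left of its bounding rectangle.
Web: 10 × 250, A = 2 500 mm², x = 65 mm, Ī = 20 833 mm⁴.
Top flange (beyond web): 60 × 18, A = 1 080 mm², x = 100 mm, Ī = 324 000 mm⁴.
Bottom flange (beyond web): 60 × 18, A = 1 080 mm², x = 30 mm, Ī = 324 000 mm⁴.
Centroid: x̄ = ΣA·x / ΣA = 65 mm.
Transfer each piece to the centroidal y-axis using Ī + A·d² with d = x − 65:
  web: d = 0 mm → contributes +20 833 mm⁴
  top flange (beyond web): d = 35 mm → contributes +1 647 000 mm⁴
  bottom flange (beyond web): d = -35 mm → contributes +1 647 000 mm⁴
Total I = 3 314 833 mm⁴.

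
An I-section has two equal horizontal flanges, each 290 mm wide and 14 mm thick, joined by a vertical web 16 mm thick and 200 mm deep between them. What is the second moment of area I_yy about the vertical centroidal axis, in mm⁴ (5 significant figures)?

Treat the section as a set of non-overlapping primitives; coordinates are from the bounding-box lower-left.
Bottom flange: 290 × 14, A = 4 060 mm², x = 145 mm, Ī = 28 453 833 mm⁴.
Web: 16 × 200, A = 3 200 mm², x = 145 mm, Ī = 68266.67 mm⁴.
Top flange: 290 × 14, A = 4 060 mm², x = 145 mm, Ī = 28 453 833 mm⁴.
By symmetry the centroid is at mid-width, x̄ = 145 mm.
All pieces are centred on the vertical centroidal axis, so I = ΣĪ = 56 975 933 mm⁴.

I_yy ≈ 5.6976 × 10⁷ mm⁴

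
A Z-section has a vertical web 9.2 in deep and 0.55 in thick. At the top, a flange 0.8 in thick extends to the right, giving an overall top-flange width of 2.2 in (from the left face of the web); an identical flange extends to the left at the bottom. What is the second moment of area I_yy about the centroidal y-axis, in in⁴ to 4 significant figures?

Break the section into simple shapes (no overlaps), measuring from the bottom-left corner of the bounding box.
Web: 0.55 × 9.2, A = 5.06 in², x = 1.925 in, Ī = 0.127554 in⁴.
Top flange (beyond web): 1.65 × 0.8, A = 1.32 in², x = 3.025 in, Ī = 0.299475 in⁴.
Bottom flange (beyond web): 1.65 × 0.8, A = 1.32 in², x = 0.825 in, Ī = 0.299475 in⁴.
Centroid: x̄ = ΣA·x / ΣA = 1.925 in.
Transfer each piece to the centroidal y-axis using Ī + A·d² with d = x − 1.925:
  web: d = 0 in → contributes +0.127554 in⁴
  top flange (beyond web): d = 1.1 in → contributes +1.89668 in⁴
  bottom flange (beyond web): d = -1.1 in → contributes +1.89668 in⁴
Total I = 3.9209 in⁴.

I_yy ≈ 3.921 in⁴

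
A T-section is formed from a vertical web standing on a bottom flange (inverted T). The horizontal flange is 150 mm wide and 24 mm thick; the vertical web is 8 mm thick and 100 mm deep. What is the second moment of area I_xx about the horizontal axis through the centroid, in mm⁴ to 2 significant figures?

I_xx ≈ 3.4 × 10⁶ mm⁴

Break the section into simple shapes (no overlaps), measuring from the bottom-left corner of the bounding box.
Flange: 150 × 24, A = 3 600 mm², y = 12 mm, Ī = 172 800 mm⁴.
Web: 8 × 100, A = 800 mm², y = 74 mm, Ī = 666 667 mm⁴.
Centroid: ȳ = ΣA·y / ΣA = 23.27 mm.
Transfer each piece to the horizontal axis through the centroid using Ī + A·d² with d = y − 23.27:
  flange: d = -11.27 mm → contributes +630 268 mm⁴
  web: d = 50.73 mm → contributes +2 725 272 mm⁴
Total I = 3 355 539 mm⁴.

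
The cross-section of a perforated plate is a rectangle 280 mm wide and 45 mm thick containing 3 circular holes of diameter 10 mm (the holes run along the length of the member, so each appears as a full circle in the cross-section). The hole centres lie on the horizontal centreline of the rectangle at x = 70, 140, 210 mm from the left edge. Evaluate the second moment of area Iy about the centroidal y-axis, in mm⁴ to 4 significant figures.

Iy ≈ 8.155 × 10⁷ mm⁴

Split into non-overlapping primitives; take the origin at the lower-left of the bounding box.
Plate: 280 × 45, A = 12 600 mm², x = 140 mm, Ī = 82 320 000 mm⁴.
Hole 1 (subtracted): ⌀10, A = 78.5398 mm², x = 70 mm, Ī = 490.874 mm⁴.
Hole 2 (subtracted): ⌀10, A = 78.5398 mm², x = 140 mm, Ī = 490.874 mm⁴.
Hole 3 (subtracted): ⌀10, A = 78.5398 mm², x = 210 mm, Ī = 490.874 mm⁴.
By symmetry the centroid is at mid-width, x̄ = 140 mm.
Transfer each piece to the centroidal y-axis using Ī + A·d² with d = x − 140:
  plate: d = 0 mm → contributes +82 320 000 mm⁴
  hole 1: d = -70 mm → contributes −385 336 mm⁴
  hole 2: d = 0 mm → contributes −490.874 mm⁴
  hole 3: d = 70 mm → contributes −385 336 mm⁴
Total I = 81 548 837 mm⁴.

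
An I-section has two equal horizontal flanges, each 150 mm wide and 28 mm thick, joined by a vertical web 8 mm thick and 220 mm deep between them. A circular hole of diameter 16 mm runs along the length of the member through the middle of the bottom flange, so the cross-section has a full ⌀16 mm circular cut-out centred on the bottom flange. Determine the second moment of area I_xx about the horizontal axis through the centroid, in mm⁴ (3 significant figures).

I_xx ≈ 1.34 × 10⁸ mm⁴

Break the section into simple shapes (no overlaps), measuring from the bottom-left corner of the bounding box.
Bottom flange: 150 × 28, A = 4 200 mm², y = 14 mm, Ī = 274 400 mm⁴.
Web: 8 × 220, A = 1 760 mm², y = 138 mm, Ī = 7 098 667 mm⁴.
Top flange: 150 × 28, A = 4 200 mm², y = 262 mm, Ī = 274 400 mm⁴.
Hole (subtracted): ⌀16, A = 201.06 mm², y = 14 mm, Ī = 3 217 mm⁴.
Centroid: ȳ = ΣA·y / ΣA = 140.5 mm.
Transfer each piece to the horizontal axis through the centroid using Ī + A·d² with d = y − 140.5:
  bottom flange: d = -126.5 mm → contributes +67 487 513 mm⁴
  web: d = -2.5034 mm → contributes +7 109 697 mm⁴
  top flange: d = 121.5 mm → contributes +62 272 331 mm⁴
  hole: d = -126.5 mm → contributes −3 220 836 mm⁴
Total I = 133 648 706 mm⁴.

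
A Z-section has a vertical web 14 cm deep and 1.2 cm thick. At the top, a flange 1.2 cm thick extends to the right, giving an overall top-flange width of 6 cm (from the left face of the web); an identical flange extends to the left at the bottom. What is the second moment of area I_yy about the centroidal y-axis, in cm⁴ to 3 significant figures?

Treat the section as a set of non-overlapping primitives; coordinates are from the bounding-box lower-left.
Web: 1.2 × 14, A = 16.8 cm², x = 5.4 cm, Ī = 2.016 cm⁴.
Top flange (beyond web): 4.8 × 1.2, A = 5.76 cm², x = 8.4 cm, Ī = 11.059 cm⁴.
Bottom flange (beyond web): 4.8 × 1.2, A = 5.76 cm², x = 2.4 cm, Ī = 11.059 cm⁴.
Centroid: x̄ = ΣA·x / ΣA = 5.4 cm.
Transfer each piece to the centroidal y-axis using Ī + A·d² with d = x − 5.4:
  web: d = 0 cm → contributes +2.016 cm⁴
  top flange (beyond web): d = 3 cm → contributes +62.899 cm⁴
  bottom flange (beyond web): d = -3 cm → contributes +62.899 cm⁴
Total I = 127.81 cm⁴.

I_yy ≈ 128 cm⁴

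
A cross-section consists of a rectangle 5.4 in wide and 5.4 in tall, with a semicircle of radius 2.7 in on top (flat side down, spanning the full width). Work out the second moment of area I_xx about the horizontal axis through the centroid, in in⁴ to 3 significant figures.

Split into non-overlapping primitives; take the origin at the lower-left of the bounding box.
Rectangular body: 5.4 × 5.4, A = 29.16 in², y = 2.7 in, Ī = 70.859 in⁴.
Semicircular cap: semicircle r = 2.7, A = 11.451 in², y = 6.5459 in, Ī = 5.8329 in⁴.
Centroid: ȳ = ΣA·y / ΣA = 3.7844 in.
Transfer each piece to the horizontal axis through the centroid using Ī + A·d² with d = y − 3.7844:
  rectangular body: d = -1.0844 in → contributes +105.15 in⁴
  semicircular cap: d = 2.7615 in → contributes +93.157 in⁴
Total I = 198.31 in⁴.

I_xx ≈ 198 in⁴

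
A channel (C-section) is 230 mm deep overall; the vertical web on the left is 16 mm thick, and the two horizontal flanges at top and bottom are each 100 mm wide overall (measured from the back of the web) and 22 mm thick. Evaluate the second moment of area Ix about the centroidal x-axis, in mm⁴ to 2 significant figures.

Ix ≈ 5.6 × 10⁷ mm⁴

Decompose the section into non-overlapping parts with the origin at the bottom-left of its bounding rectangle.
Web: 16 × 230, A = 3 680 mm², y = 115 mm, Ī = 16 222 667 mm⁴.
Top flange (beyond web): 84 × 22, A = 1 848 mm², y = 219 mm, Ī = 74 536 mm⁴.
Bottom flange (beyond web): 84 × 22, A = 1 848 mm², y = 11 mm, Ī = 74 536 mm⁴.
By symmetry the centroid is at mid-height, ȳ = 115 mm.
Transfer each piece to the centroidal x-axis using Ī + A·d² with d = y − 115:
  web: d = 0 mm → contributes +16 222 667 mm⁴
  top flange (beyond web): d = 104 mm → contributes +20 062 504 mm⁴
  bottom flange (beyond web): d = -104 mm → contributes +20 062 504 mm⁴
Total I = 56 347 675 mm⁴.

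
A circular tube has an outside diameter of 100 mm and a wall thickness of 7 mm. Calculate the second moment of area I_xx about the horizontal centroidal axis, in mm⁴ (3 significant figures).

I_xx ≈ 2.22 × 10⁶ mm⁴

Break the section into simple shapes (no overlaps), measuring from the bottom-left corner of the bounding box.
Outer circle: ⌀100, A = 7 854 mm², y = 50 mm, Ī = 4 908 739 mm⁴.
Bore (subtracted): ⌀86, A = 5808.8 mm², y = 50 mm, Ī = 2 685 120 mm⁴.
By symmetry the centroid is at mid-height, ȳ = 50 mm.
All pieces are centred on the horizontal centroidal axis, so I = ΣĪ (holes subtracted) = 2 223 618 mm⁴.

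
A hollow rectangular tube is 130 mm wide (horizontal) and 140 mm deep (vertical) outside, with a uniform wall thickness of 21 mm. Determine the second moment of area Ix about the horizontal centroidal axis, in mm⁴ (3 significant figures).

Ix ≈ 2.28 × 10⁷ mm⁴

Decompose the section into non-overlapping parts with the origin at the bottom-left of its bounding rectangle.
Outer rectangle: 130 × 140, A = 18 200 mm², y = 70 mm, Ī = 29 726 667 mm⁴.
Inner void (subtracted): 88 × 98, A = 8 624 mm², y = 70 mm, Ī = 6 902 075 mm⁴.
By symmetry the centroid is at mid-height, ȳ = 70 mm.
All pieces are centred on the horizontal centroidal axis, so I = ΣĪ (holes subtracted) = 22 824 592 mm⁴.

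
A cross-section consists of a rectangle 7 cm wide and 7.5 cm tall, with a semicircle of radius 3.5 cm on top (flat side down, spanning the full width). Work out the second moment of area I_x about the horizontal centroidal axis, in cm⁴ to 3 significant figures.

Split into non-overlapping primitives; take the origin at the lower-left of the bounding box.
Rectangular body: 7 × 7.5, A = 52.5 cm², y = 3.75 cm, Ī = 246.09 cm⁴.
Semicircular cap: semicircle r = 3.5, A = 19.242 cm², y = 8.9854 cm, Ī = 16.47 cm⁴.
Centroid: ȳ = ΣA·y / ΣA = 5.1542 cm.
Transfer each piece to the horizontal centroidal axis using Ī + A·d² with d = y − 5.1542:
  rectangular body: d = -1.4042 cm → contributes +349.61 cm⁴
  semicircular cap: d = 3.8312 cm → contributes +298.91 cm⁴
Total I = 648.53 cm⁴.

I_x ≈ 649 cm⁴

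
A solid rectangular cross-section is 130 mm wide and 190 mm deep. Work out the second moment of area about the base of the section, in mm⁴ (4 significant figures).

I_base ≈ 2.972 × 10⁸ mm⁴

The section: 130 × 190, A = 24 700 mm², y = 95 mm, Ī = 74 305 833 mm⁴.
Transfer it to a horizontal axis along the bottom face using Ī + A·d² with d = y − 0:
  the section: d = 95 mm → contributes +297 223 333 mm⁴
Total I = 297 223 333 mm⁴.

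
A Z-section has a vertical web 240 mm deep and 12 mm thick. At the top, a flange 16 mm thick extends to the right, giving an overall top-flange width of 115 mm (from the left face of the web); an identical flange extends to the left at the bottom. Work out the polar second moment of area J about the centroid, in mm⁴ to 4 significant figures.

Treat the section as a set of non-overlapping primitives; coordinates are from the bounding-box lower-left.
Web: 12 × 240, A = 2 880 mm², y = 120 mm, Ī = 13 824 000 mm⁴.
Top flange (beyond web): 103 × 16, A = 1 648 mm², y = 232 mm, Ī = 35157.3 mm⁴.
Bottom flange (beyond web): 103 × 16, A = 1 648 mm², y = 8 mm, Ī = 35157.3 mm⁴.
Centroid: ȳ = ΣA·y / ΣA = 120 mm.
Transfer each piece to the centroidal x-axis using Ī + A·d² with d = y − 120:
  web: d = 0 mm → contributes +13 824 000 mm⁴
  top flange (beyond web): d = 112 mm → contributes +20 707 669 mm⁴
  bottom flange (beyond web): d = -112 mm → contributes +20 707 669 mm⁴
Total I = 55 239 339 mm⁴.
For the y-axis: x̄ = 109 mm.
Repeating about the centroidal y-axis gives I_y = 13 845 899 mm⁴.
Polar second moment: J = I_x + I_y = 69 085 237 mm⁴.

J ≈ 6.909 × 10⁷ mm⁴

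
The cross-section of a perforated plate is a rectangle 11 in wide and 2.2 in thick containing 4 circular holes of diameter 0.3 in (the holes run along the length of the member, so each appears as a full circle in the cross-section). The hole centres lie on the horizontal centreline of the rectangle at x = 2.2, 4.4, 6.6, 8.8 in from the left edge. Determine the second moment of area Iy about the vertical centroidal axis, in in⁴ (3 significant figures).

Iy ≈ 242 in⁴

Treat the section as a set of non-overlapping primitives; coordinates are from the bounding-box lower-left.
Plate: 11 × 2.2, A = 24.2 in², x = 5.5 in, Ī = 244.02 in⁴.
Hole 1 (subtracted): ⌀0.3, A = 0.070686 in², x = 2.2 in, Ī = 0.00039761 in⁴.
Hole 2 (subtracted): ⌀0.3, A = 0.070686 in², x = 4.4 in, Ī = 0.00039761 in⁴.
Hole 3 (subtracted): ⌀0.3, A = 0.070686 in², x = 6.6 in, Ī = 0.00039761 in⁴.
Hole 4 (subtracted): ⌀0.3, A = 0.070686 in², x = 8.8 in, Ī = 0.00039761 in⁴.
By symmetry the centroid is at mid-width, x̄ = 5.5 in.
Transfer each piece to the vertical centroidal axis using Ī + A·d² with d = x − 5.5:
  plate: d = 0 in → contributes +244.02 in⁴
  hole 1: d = -3.3 in → contributes −0.77017 in⁴
  hole 2: d = -1.1 in → contributes −0.085927 in⁴
  hole 3: d = 1.1 in → contributes −0.085927 in⁴
  hole 4: d = 3.3 in → contributes −0.77017 in⁴
Total I = 242.3 in⁴.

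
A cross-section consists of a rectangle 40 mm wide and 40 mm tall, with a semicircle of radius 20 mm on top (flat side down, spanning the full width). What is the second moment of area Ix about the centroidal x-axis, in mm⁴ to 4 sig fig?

Decompose the section into non-overlapping parts with the origin at the bottom-left of its bounding rectangle.
Rectangular body: 40 × 40, A = 1 600 mm², y = 20 mm, Ī = 213 333 mm⁴.
Semicircular cap: semicircle r = 20, A = 628.319 mm², y = 48.4883 mm, Ī = 17561.1 mm⁴.
Centroid: ȳ = ΣA·y / ΣA = 28.0328 mm.
Transfer each piece to the centroidal x-axis using Ī + A·d² with d = y − 28.0328:
  rectangular body: d = -8.03283 mm → contributes +316 576 mm⁴
  semicircular cap: d = 20.4554 mm → contributes +280 465 mm⁴
Total I = 597 041 mm⁴.

Ix ≈ 5.970 × 10⁵ mm⁴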